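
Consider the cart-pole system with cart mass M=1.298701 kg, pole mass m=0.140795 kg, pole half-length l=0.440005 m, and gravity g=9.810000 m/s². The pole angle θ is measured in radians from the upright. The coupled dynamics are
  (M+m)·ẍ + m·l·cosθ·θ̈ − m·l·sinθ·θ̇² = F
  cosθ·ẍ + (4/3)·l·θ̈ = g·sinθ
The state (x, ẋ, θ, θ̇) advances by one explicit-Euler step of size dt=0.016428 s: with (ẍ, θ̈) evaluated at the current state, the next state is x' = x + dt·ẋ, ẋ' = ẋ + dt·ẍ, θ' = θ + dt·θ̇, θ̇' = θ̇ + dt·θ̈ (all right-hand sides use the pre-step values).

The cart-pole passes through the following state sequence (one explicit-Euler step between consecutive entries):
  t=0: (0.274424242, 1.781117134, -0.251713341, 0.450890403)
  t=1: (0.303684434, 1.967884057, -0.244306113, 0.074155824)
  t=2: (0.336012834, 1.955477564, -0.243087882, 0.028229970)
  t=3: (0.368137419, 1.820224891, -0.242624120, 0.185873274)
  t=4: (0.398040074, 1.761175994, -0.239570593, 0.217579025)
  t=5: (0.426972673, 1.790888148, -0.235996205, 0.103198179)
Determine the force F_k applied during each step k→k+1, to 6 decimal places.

F_0 = 14.992595 N
F_1 = -1.255076 N
F_2 = -11.274442 N
F_3 = -5.057557 N
F_4 = 2.185195 N

step 0→1:
  ẍ = (ẋ'−ẋ)/dt = (1.967884057−1.781117134)/0.016428 = 11.368817
  θ̈ = (θ̇'−θ̇)/dt = (0.074155824−0.450890403)/0.016428 = -22.932468
  sinθ=-0.249064, cosθ=0.968487
  F = (M+m)·ẍ + m·l·cosθ·θ̈ − m·l·sinθ·θ̇² = 16.365366 + -1.375908 − -0.003137 = 14.992595
step 1→2:
  ẍ = (ẋ'−ẋ)/dt = (1.955477564−1.967884057)/0.016428 = -0.755204
  θ̈ = (θ̇'−θ̇)/dt = (0.028229970−0.074155824)/0.016428 = -2.795584
  sinθ=-0.241883, cosθ=0.970305
  F = (M+m)·ẍ + m·l·cosθ·θ̈ − m·l·sinθ·θ̇² = -1.087113 + -0.168045 − -0.000082 = -1.255076
step 2→3:
  ẍ = (ẋ'−ẋ)/dt = (1.820224891−1.955477564)/0.016428 = -8.233058
  θ̈ = (θ̇'−θ̇)/dt = (0.185873274−0.028229970)/0.016428 = 9.596013
  sinθ=-0.240701, cosθ=0.970599
  F = (M+m)·ẍ + m·l·cosθ·θ̈ − m·l·sinθ·θ̇² = -11.851454 + 0.577000 − -0.000012 = -11.274442
step 3→4:
  ẍ = (ẋ'−ẋ)/dt = (1.761175994−1.820224891)/0.016428 = -3.594406
  θ̈ = (θ̇'−θ̇)/dt = (0.217579025−0.185873274)/0.016428 = 1.929982
  sinθ=-0.240251, cosθ=0.970711
  F = (M+m)·ẍ + m·l·cosθ·θ̈ − m·l·sinθ·θ̇² = -5.174133 + 0.116061 − -0.000514 = -5.057557
step 4→5:
  ẍ = (ẋ'−ẋ)/dt = (1.790888148−1.761175994)/0.016428 = 1.808629
  θ̈ = (θ̇'−θ̇)/dt = (0.103198179−0.217579025)/0.016428 = -6.962555
  sinθ=-0.237286, cosθ=0.971440
  F = (M+m)·ẍ + m·l·cosθ·θ̈ − m·l·sinθ·θ̇² = 2.603514 + -0.419015 − -0.000696 = 2.185195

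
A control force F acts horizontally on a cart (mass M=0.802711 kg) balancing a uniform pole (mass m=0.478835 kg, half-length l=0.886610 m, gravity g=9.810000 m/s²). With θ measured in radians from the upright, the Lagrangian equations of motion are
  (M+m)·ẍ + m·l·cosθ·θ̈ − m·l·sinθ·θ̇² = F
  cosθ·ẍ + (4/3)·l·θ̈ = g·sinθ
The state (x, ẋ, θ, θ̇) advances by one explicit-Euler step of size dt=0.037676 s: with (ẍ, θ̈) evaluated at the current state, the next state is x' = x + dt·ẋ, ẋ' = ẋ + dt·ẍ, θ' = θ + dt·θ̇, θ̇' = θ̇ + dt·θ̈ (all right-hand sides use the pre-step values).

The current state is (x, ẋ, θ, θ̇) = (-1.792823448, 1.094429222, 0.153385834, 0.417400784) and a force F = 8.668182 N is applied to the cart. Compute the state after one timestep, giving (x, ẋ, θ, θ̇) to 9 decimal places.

(-1.751589733, 1.424216072, 0.169111826, 0.189471907)

sinθ=0.152785084, cosθ=0.988259439
temp = (F + m·l·θ̇²·sinθ)/(M+m) = (8.668182 + 0.011300717)/1.281546 = 6.772665762
θ̈ = (g·sinθ − cosθ·temp)/(l·(4/3 − m·cos²θ/(M+m))) = -6.049710082
ẍ = temp − m·l·θ̈·cosθ/(M+m) = 8.753234167
Euler: x'=-1.792823448+0.037676·1.094429222=-1.751589733, ẋ'=1.094429222+0.037676·8.753234167=1.424216072
       θ'=0.153385834+0.037676·0.417400784=0.169111826, θ̇'=0.417400784+0.037676·-6.049710082=0.189471907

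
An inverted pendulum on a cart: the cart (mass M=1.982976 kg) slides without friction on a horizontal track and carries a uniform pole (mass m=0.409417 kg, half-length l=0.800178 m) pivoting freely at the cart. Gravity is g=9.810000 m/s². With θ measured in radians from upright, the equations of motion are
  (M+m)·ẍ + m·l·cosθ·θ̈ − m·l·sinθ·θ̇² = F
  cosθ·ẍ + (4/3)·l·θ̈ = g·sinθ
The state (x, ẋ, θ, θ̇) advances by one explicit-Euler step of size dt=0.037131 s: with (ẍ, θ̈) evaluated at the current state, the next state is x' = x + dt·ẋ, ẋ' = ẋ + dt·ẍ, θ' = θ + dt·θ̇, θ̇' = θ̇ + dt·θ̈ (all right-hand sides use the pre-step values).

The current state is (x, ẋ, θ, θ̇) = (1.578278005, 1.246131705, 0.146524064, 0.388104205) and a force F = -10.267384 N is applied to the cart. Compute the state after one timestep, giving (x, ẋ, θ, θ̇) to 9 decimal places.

(1.624548121, 1.056289750, 0.160934761, 0.613981208)

sinθ=0.146000332, cosθ=0.989284541
temp = (F + m·l·θ̇²·sinθ)/(M+m) = (-10.267384 + 0.007204486)/2.392393 = -4.288668088
θ̈ = (g·sinθ − cosθ·temp)/(l·(4/3 − m·cos²θ/(M+m))) = 6.083245886
ẍ = temp − m·l·θ̈·cosθ/(M+m) = -5.112761703
Euler: x'=1.578278005+0.037131·1.246131705=1.624548121, ẋ'=1.246131705+0.037131·-5.112761703=1.056289750
       θ'=0.146524064+0.037131·0.388104205=0.160934761, θ̇'=0.388104205+0.037131·6.083245886=0.613981208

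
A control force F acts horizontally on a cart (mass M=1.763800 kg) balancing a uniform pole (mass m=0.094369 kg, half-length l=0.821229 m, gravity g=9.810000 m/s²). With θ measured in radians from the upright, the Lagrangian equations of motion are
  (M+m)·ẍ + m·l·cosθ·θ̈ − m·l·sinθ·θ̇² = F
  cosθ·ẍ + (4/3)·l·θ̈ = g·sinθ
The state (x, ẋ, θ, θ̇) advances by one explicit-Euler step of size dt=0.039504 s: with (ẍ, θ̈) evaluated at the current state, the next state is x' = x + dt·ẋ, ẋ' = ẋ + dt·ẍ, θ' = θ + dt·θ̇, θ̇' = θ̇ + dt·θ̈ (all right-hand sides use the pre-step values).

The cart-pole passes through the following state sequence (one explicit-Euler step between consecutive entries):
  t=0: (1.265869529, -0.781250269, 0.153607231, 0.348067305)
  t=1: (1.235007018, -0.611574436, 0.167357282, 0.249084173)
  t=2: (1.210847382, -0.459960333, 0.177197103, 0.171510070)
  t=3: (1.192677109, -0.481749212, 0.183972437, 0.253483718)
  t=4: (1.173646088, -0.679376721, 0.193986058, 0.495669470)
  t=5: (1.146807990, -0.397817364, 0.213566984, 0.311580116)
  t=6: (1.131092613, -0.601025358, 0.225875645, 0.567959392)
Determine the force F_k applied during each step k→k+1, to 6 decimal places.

step 0→1:
  ẍ = (ẋ'−ẋ)/dt = (-0.611574436−-0.781250269)/0.039504 = 4.295156
  θ̈ = (θ̇'−θ̇)/dt = (0.249084173−0.348067305)/0.039504 = -2.505648
  sinθ=0.153004, cosθ=0.988226
  F = (M+m)·ẍ + m·l·cosθ·θ̈ − m·l·sinθ·θ̇² = 7.981125 + -0.191898 − 0.001437 = 7.787791
step 1→2:
  ẍ = (ẋ'−ẋ)/dt = (-0.459960333−-0.611574436)/0.039504 = 3.837943
  θ̈ = (θ̇'−θ̇)/dt = (0.171510070−0.249084173)/0.039504 = -1.963702
  sinθ=0.166577, cosθ=0.986028
  F = (M+m)·ẍ + m·l·cosθ·θ̈ − m·l·sinθ·θ̇² = 7.131547 + -0.150058 − 0.000801 = 6.980688
step 2→3:
  ẍ = (ẋ'−ẋ)/dt = (-0.481749212−-0.459960333)/0.039504 = -0.551561
  θ̈ = (θ̇'−θ̇)/dt = (0.253483718−0.171510070)/0.039504 = 2.075072
  sinθ=0.176271, cosθ=0.984342
  F = (M+m)·ẍ + m·l·cosθ·θ̈ − m·l·sinθ·θ̇² = -1.024894 + 0.158297 − 0.000402 = -0.866999
step 3→4:
  ẍ = (ẋ'−ẋ)/dt = (-0.679376721−-0.481749212)/0.039504 = -5.002721
  θ̈ = (θ̇'−θ̇)/dt = (0.495669470−0.253483718)/0.039504 = 6.130664
  sinθ=0.182936, cosθ=0.983125
  F = (M+m)·ẍ + m·l·cosθ·θ̈ − m·l·sinθ·θ̇² = -9.295902 + 0.467100 − 0.000911 = -8.829713
step 4→5:
  ẍ = (ẋ'−ẋ)/dt = (-0.397817364−-0.679376721)/0.039504 = 7.127363
  θ̈ = (θ̇'−θ̇)/dt = (0.311580116−0.495669470)/0.039504 = -4.660018
  sinθ=0.192772, cosθ=0.981244
  F = (M+m)·ẍ + m·l·cosθ·θ̈ − m·l·sinθ·θ̇² = 13.243845 + -0.354371 − 0.003670 = 12.885804
step 5→6:
  ẍ = (ẋ'−ẋ)/dt = (-0.601025358−-0.397817364)/0.039504 = -5.143985
  θ̈ = (θ̇'−θ̇)/dt = (0.567959392−0.311580116)/0.039504 = 6.489957
  sinθ=0.211947, cosθ=0.977281
  F = (M+m)·ẍ + m·l·cosθ·θ̈ − m·l·sinθ·θ̇² = -9.558394 + 0.491536 − 0.001595 = -9.068453

F_0 = 7.787791 N
F_1 = 6.980688 N
F_2 = -0.866999 N
F_3 = -8.829713 N
F_4 = 12.885804 N
F_5 = -9.068453 N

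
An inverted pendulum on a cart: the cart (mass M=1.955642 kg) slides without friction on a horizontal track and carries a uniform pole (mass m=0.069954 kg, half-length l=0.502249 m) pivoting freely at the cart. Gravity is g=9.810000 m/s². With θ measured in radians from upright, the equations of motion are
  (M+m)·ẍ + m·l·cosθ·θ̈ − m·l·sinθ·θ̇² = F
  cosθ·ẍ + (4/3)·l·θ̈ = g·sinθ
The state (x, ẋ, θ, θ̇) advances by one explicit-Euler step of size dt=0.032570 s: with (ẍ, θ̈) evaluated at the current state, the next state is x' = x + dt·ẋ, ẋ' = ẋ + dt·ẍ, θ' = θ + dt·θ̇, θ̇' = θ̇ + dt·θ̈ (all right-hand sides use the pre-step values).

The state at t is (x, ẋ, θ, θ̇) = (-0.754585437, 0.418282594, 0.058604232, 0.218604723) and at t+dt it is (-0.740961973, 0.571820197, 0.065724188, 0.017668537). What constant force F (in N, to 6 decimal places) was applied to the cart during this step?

F = 9.332340 N

ẍ = (ẋ'−ẋ)/dt = (0.571820197−0.418282594)/0.032570 = 4.714081
θ̈ = (θ̇'−θ̇)/dt = (0.017668537−0.218604723)/0.032570 = -6.169364
sinθ=0.058571, cosθ=0.998283
F = (M+m)·ẍ + m·l·cosθ·θ̈ − m·l·sinθ·θ̇² = 9.548823 + -0.216384 − 0.000098 = 9.332340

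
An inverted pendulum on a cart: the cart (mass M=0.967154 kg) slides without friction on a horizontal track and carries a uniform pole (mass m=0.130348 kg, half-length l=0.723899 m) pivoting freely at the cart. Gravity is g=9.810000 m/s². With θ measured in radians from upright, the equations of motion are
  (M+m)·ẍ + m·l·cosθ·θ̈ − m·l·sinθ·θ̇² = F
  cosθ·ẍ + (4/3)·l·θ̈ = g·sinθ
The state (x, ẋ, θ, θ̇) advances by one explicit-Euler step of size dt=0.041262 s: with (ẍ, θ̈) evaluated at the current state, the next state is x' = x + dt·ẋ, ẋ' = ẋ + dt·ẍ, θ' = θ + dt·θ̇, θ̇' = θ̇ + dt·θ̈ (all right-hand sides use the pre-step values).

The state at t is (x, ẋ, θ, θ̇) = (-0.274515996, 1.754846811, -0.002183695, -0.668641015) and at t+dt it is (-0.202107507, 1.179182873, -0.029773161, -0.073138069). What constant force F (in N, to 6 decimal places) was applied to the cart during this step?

F = -13.949826 N

ẍ = (ẋ'−ẋ)/dt = (1.179182873−1.754846811)/0.041262 = -13.951431
θ̈ = (θ̇'−θ̇)/dt = (-0.073138069−-0.668641015)/0.041262 = 14.432237
sinθ=-0.002184, cosθ=0.999998
F = (M+m)·ẍ + m·l·cosθ·θ̈ − m·l·sinθ·θ̇² = -15.311723 + 1.361805 − -0.000092 = -13.949826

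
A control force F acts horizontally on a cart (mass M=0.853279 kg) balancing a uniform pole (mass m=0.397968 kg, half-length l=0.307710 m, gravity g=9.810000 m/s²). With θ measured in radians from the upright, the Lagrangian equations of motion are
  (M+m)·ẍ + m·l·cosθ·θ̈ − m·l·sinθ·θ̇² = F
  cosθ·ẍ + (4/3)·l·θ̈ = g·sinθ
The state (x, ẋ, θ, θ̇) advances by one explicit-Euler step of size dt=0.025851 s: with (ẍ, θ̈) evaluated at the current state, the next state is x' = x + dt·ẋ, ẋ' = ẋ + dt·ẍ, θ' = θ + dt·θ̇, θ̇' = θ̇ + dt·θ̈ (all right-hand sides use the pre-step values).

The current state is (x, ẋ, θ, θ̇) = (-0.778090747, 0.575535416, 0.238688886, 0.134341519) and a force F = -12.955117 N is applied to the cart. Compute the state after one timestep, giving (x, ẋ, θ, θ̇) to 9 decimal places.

(-0.763212581, 0.212158345, 0.242161749, 1.141051228)

sinθ=0.236428888, cosθ=0.971648795
temp = (F + m·l·θ̇²·sinθ)/(M+m) = (-12.955117 + 0.000522529)/1.251247 = -10.353347077
θ̈ = (g·sinθ − cosθ·temp)/(l·(4/3 − m·cos²θ/(M+m))) = 38.942776245
ẍ = temp − m·l·θ̈·cosθ/(M+m) = -14.056596291
Euler: x'=-0.778090747+0.025851·0.575535416=-0.763212581, ẋ'=0.575535416+0.025851·-14.056596291=0.212158345
       θ'=0.238688886+0.025851·0.134341519=0.242161749, θ̇'=0.134341519+0.025851·38.942776245=1.141051228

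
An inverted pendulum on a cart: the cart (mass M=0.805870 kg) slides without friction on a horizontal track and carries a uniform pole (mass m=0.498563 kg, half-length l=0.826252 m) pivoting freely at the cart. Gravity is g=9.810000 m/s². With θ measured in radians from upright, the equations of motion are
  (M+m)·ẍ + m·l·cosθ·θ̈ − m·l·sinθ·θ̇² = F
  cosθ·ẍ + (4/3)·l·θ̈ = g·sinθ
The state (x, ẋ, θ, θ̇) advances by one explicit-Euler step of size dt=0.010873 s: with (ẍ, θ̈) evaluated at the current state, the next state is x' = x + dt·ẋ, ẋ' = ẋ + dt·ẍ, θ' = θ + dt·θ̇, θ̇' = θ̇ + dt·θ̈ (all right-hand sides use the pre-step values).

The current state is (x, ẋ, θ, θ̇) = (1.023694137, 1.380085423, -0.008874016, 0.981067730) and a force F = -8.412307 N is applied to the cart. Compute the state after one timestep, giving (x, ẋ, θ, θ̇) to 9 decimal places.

(1.038699806, 1.282130110, 0.001793133, 1.069120403)

sinθ=-0.008873900, cosθ=0.999960626
temp = (F + m·l·θ̇²·sinθ)/(M+m) = (-8.412307 + -0.003518399)/1.304433 = -6.451711509
θ̈ = (g·sinθ − cosθ·temp)/(l·(4/3 − m·cos²θ/(M+m))) = 8.098286842
ẍ = temp − m·l·θ̈·cosθ/(M+m) = -9.009041941
Euler: x'=1.023694137+0.010873·1.380085423=1.038699806, ẋ'=1.380085423+0.010873·-9.009041941=1.282130110
       θ'=-0.008874016+0.010873·0.981067730=0.001793133, θ̇'=0.981067730+0.010873·8.098286842=1.069120403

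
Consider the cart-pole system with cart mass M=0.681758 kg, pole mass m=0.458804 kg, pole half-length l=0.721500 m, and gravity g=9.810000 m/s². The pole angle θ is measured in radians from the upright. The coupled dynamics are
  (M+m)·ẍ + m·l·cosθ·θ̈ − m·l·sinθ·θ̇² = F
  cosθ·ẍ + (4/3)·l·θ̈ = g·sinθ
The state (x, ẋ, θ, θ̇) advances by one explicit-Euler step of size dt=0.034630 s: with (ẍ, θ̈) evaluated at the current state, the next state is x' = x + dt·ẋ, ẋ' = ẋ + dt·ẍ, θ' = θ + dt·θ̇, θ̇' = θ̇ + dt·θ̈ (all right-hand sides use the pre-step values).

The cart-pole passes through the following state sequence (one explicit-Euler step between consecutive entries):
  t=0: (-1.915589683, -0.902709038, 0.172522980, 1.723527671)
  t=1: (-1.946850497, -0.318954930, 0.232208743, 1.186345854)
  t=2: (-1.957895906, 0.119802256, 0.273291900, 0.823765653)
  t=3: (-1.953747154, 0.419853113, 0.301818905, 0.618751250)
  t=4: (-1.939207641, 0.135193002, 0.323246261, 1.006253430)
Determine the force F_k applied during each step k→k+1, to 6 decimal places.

F_0 = 13.998846 N
F_1 = 10.970674 N
F_2 = 7.934749 N
F_3 = -5.876457 N

step 0→1:
  ẍ = (ẋ'−ẋ)/dt = (-0.318954930−-0.902709038)/0.034630 = 16.856890
  θ̈ = (θ̇'−θ̇)/dt = (1.186345854−1.723527671)/0.034630 = -15.512036
  sinθ=0.171668, cosθ=0.985155
  F = (M+m)·ẍ + m·l·cosθ·θ̈ − m·l·sinθ·θ̇² = 19.226328 + -5.058675 − 0.168807 = 13.998846
step 1→2:
  ẍ = (ẋ'−ẋ)/dt = (0.119802256−-0.318954930)/0.034630 = 12.669858
  θ̈ = (θ̇'−θ̇)/dt = (0.823765653−1.186345854)/0.034630 = -10.470118
  sinθ=0.230128, cosθ=0.973160
  F = (M+m)·ẍ + m·l·cosθ·θ̈ − m·l·sinθ·θ̇² = 14.450759 + -3.372870 − 0.107215 = 10.970674
step 2→3:
  ẍ = (ẋ'−ẋ)/dt = (0.419853113−0.119802256)/0.034630 = 8.664478
  θ̈ = (θ̇'−θ̇)/dt = (0.618751250−0.823765653)/0.034630 = -5.920139
  sinθ=0.269903, cosθ=0.962888
  F = (M+m)·ẍ + m·l·cosθ·θ̈ − m·l·sinθ·θ̇² = 9.882374 + -1.886996 − 0.060629 = 7.934749
step 3→4:
  ẍ = (ẋ'−ẋ)/dt = (0.135193002−0.419853113)/0.034630 = -8.220044
  θ̈ = (θ̇'−θ̇)/dt = (1.006253430−0.618751250)/0.034630 = 11.189783
  sinθ=0.297257, cosθ=0.954797
  F = (M+m)·ẍ + m·l·cosθ·θ̈ − m·l·sinθ·θ̇² = -9.375469 + 3.536685 − 0.037673 = -5.876457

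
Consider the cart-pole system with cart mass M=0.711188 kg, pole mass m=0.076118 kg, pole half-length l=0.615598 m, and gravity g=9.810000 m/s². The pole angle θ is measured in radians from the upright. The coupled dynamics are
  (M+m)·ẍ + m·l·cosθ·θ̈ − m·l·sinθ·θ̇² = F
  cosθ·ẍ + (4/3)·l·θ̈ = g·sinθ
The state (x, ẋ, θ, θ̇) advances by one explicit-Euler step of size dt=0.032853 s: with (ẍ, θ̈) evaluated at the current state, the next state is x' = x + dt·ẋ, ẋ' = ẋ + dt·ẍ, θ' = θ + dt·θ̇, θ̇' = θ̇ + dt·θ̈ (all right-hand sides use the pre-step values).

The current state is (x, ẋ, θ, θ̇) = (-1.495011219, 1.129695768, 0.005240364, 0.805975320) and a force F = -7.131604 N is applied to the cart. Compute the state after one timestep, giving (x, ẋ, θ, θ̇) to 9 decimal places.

sinθ=0.005240340, cosθ=0.999986269
temp = (F + m·l·θ̇²·sinθ)/(M+m) = (-7.131604 + 0.000159510)/0.787306 = -9.058033967
θ̈ = (g·sinθ − cosθ·temp)/(l·(4/3 − m·cos²θ/(M+m))) = 11.965759962
ẍ = temp − m·l·θ̈·cosθ/(M+m) = -9.770190284
Euler: x'=-1.495011219+0.032853·1.129695768=-1.457897324, ẋ'=1.129695768+0.032853·-9.770190284=0.808715707
       θ'=0.005240364+0.032853·0.805975320=0.031719071, θ̇'=0.805975320+0.032853·11.965759962=1.199086432

(-1.457897324, 0.808715707, 0.031719071, 1.199086432)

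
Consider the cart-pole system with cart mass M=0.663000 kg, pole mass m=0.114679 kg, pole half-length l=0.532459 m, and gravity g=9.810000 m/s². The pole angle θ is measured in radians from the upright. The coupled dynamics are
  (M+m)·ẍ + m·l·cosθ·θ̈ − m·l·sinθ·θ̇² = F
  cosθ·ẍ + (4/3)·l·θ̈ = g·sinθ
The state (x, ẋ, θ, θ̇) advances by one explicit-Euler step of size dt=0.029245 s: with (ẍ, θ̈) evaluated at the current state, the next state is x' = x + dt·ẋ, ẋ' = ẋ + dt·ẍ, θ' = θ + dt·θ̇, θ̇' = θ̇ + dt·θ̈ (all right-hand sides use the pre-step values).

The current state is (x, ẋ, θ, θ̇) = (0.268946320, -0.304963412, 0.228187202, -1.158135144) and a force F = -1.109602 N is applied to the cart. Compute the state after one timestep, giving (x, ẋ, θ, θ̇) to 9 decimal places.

(0.260027665, -0.358615539, 0.194317540, -0.993108174)

sinθ=0.226212089, cosθ=0.974078072
temp = (F + m·l·θ̇²·sinθ)/(M+m) = (-1.109602 + 0.018526968)/0.777679 = -1.402988934
θ̈ = (g·sinθ − cosθ·temp)/(l·(4/3 − m·cos²θ/(M+m))) = 5.642912291
ẍ = temp − m·l·θ̈·cosθ/(M+m) = -1.834574354
Euler: x'=0.268946320+0.029245·-0.304963412=0.260027665, ẋ'=-0.304963412+0.029245·-1.834574354=-0.358615539
       θ'=0.228187202+0.029245·-1.158135144=0.194317540, θ̇'=-1.158135144+0.029245·5.642912291=-0.993108174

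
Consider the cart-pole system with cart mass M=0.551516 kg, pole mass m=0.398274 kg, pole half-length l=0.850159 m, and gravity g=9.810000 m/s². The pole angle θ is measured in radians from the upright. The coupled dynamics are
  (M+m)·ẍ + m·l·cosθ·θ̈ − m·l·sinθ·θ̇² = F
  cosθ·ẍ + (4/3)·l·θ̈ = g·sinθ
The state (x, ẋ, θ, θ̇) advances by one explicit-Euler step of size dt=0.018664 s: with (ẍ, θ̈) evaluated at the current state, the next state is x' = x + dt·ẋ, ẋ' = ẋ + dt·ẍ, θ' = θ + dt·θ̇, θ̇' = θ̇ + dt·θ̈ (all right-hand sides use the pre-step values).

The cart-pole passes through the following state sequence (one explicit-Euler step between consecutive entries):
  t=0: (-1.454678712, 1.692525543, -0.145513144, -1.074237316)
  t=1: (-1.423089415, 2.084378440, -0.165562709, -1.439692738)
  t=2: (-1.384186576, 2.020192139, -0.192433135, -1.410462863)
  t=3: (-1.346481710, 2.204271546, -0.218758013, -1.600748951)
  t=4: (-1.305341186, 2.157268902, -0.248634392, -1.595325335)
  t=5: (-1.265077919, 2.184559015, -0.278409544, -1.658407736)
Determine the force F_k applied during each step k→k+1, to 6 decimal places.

F_0 = 13.437705 N
F_1 = -2.627677 N
F_2 = 6.108031 N
F_3 = -2.107575 N
F_4 = 0.491594 N

step 0→1:
  ẍ = (ẋ'−ẋ)/dt = (2.084378440−1.692525543)/0.018664 = 20.995119
  θ̈ = (θ̇'−θ̇)/dt = (-1.439692738−-1.074237316)/0.018664 = -19.580766
  sinθ=-0.145000, cosθ=0.989432
  F = (M+m)·ẍ + m·l·cosθ·θ̈ − m·l·sinθ·θ̇² = 19.940954 + -6.559906 − -0.056657 = 13.437705
step 1→2:
  ẍ = (ẋ'−ẋ)/dt = (2.020192139−2.084378440)/0.018664 = -3.439043
  θ̈ = (θ̇'−θ̇)/dt = (-1.410462863−-1.439692738)/0.018664 = 1.566110
  sinθ=-0.164807, cosθ=0.986326
  F = (M+m)·ẍ + m·l·cosθ·θ̈ − m·l·sinθ·θ̇² = -3.266369 + 0.523028 − -0.115664 = -2.627677
step 2→3:
  ẍ = (ẋ'−ẋ)/dt = (2.204271546−2.020192139)/0.018664 = 9.862806
  θ̈ = (θ̇'−θ̇)/dt = (-1.600748951−-1.410462863)/0.018664 = -10.195354
  sinθ=-0.191248, cosθ=0.981542
  F = (M+m)·ẍ + m·l·cosθ·θ̈ − m·l·sinθ·θ̇² = 9.367594 + -3.388389 − -0.128825 = 6.108031
step 3→4:
  ẍ = (ẋ'−ẋ)/dt = (2.157268902−2.204271546)/0.018664 = -2.518359
  θ̈ = (θ̇'−θ̇)/dt = (-1.595325335−-1.600748951)/0.018664 = 0.290592
  sinθ=-0.217017, cosθ=0.976168
  F = (M+m)·ẍ + m·l·cosθ·θ̈ − m·l·sinθ·θ̇² = -2.391912 + 0.096049 − -0.188288 = -2.107575
step 4→5:
  ẍ = (ẋ'−ẋ)/dt = (2.184559015−2.157268902)/0.018664 = 1.462179
  θ̈ = (θ̇'−θ̇)/dt = (-1.658407736−-1.595325335)/0.018664 = -3.379897
  sinθ=-0.246081, cosθ=0.969249
  F = (M+m)·ẍ + m·l·cosθ·θ̈ − m·l·sinθ·θ̇² = 1.388763 + -1.109229 − -0.212060 = 0.491594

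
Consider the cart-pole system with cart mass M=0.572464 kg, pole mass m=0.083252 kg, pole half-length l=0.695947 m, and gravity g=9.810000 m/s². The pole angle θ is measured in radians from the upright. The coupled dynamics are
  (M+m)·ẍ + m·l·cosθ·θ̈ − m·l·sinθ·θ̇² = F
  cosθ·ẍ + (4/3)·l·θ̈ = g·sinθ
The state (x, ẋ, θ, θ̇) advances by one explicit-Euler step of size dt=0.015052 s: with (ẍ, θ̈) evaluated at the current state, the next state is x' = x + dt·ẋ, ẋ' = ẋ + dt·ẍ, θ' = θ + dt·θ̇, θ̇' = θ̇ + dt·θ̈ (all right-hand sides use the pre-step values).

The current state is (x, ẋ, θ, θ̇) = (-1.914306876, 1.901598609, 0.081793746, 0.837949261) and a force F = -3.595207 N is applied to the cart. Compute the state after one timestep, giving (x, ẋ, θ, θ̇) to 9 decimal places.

(-1.885684014, 1.809268549, 0.094406558, 0.950118998)

sinθ=0.081702574, cosθ=0.996656756
temp = (F + m·l·θ̇²·sinθ)/(M+m) = (-3.595207 + 0.003323855)/0.655716 = -5.477803112
θ̈ = (g·sinθ − cosθ·temp)/(l·(4/3 − m·cos²θ/(M+m))) = 7.452148383
ẍ = temp − m·l·θ̈·cosθ/(M+m) = -6.134072536
Euler: x'=-1.914306876+0.015052·1.901598609=-1.885684014, ẋ'=1.901598609+0.015052·-6.134072536=1.809268549
       θ'=0.081793746+0.015052·0.837949261=0.094406558, θ̇'=0.837949261+0.015052·7.452148383=0.950118998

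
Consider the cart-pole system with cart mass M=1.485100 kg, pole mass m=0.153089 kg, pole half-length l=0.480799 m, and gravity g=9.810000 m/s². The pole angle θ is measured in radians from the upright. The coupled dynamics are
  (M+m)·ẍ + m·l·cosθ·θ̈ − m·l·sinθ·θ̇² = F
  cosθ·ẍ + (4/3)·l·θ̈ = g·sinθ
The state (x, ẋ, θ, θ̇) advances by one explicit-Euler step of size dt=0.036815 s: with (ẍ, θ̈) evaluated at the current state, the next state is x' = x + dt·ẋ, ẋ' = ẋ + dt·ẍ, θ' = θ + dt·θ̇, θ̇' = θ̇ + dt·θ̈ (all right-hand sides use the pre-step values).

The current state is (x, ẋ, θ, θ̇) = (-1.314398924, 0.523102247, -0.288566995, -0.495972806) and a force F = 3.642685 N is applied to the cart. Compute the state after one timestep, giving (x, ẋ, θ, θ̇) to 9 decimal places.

sinθ=-0.284578764, cosθ=0.958652662
temp = (F + m·l·θ̇²·sinθ)/(M+m) = (3.642685 + -0.005152592)/1.638189 = 2.220459549
θ̈ = (g·sinθ − cosθ·temp)/(l·(4/3 − m·cos²θ/(M+m))) = -8.203711302
ẍ = temp − m·l·θ̈·cosθ/(M+m) = 2.573817760
Euler: x'=-1.314398924+0.036815·0.523102247=-1.295140915, ẋ'=0.523102247+0.036815·2.573817760=0.617857348
       θ'=-0.288566995+0.036815·-0.495972806=-0.306826234, θ̇'=-0.495972806+0.036815·-8.203711302=-0.797992438

(-1.295140915, 0.617857348, -0.306826234, -0.797992438)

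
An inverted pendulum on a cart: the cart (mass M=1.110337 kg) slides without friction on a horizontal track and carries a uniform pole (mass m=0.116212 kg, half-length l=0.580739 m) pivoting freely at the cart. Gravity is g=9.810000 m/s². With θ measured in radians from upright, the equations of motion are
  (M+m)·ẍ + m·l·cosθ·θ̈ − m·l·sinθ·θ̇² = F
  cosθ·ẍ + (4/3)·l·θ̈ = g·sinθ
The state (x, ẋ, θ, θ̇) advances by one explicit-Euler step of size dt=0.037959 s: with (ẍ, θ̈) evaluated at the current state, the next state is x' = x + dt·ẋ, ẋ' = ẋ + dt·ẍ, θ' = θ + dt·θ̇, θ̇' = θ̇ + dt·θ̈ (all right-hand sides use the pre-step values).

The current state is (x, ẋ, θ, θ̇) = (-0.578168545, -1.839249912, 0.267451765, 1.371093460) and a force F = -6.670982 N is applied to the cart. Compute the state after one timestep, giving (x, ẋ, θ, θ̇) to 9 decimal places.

(-0.647984632, -2.066424604, 0.319497102, 1.781141780)

sinθ=0.264274659, cosθ=0.964447461
temp = (F + m·l·θ̇²·sinθ)/(M+m) = (-6.670982 + 0.033529078)/1.226549 = -5.411486147
θ̈ = (g·sinθ − cosθ·temp)/(l·(4/3 − m·cos²θ/(M+m))) = 10.802400481
ẍ = temp − m·l·θ̈·cosθ/(M+m) = -5.984738589
Euler: x'=-0.578168545+0.037959·-1.839249912=-0.647984632, ẋ'=-1.839249912+0.037959·-5.984738589=-2.066424604
       θ'=0.267451765+0.037959·1.371093460=0.319497102, θ̇'=1.371093460+0.037959·10.802400481=1.781141780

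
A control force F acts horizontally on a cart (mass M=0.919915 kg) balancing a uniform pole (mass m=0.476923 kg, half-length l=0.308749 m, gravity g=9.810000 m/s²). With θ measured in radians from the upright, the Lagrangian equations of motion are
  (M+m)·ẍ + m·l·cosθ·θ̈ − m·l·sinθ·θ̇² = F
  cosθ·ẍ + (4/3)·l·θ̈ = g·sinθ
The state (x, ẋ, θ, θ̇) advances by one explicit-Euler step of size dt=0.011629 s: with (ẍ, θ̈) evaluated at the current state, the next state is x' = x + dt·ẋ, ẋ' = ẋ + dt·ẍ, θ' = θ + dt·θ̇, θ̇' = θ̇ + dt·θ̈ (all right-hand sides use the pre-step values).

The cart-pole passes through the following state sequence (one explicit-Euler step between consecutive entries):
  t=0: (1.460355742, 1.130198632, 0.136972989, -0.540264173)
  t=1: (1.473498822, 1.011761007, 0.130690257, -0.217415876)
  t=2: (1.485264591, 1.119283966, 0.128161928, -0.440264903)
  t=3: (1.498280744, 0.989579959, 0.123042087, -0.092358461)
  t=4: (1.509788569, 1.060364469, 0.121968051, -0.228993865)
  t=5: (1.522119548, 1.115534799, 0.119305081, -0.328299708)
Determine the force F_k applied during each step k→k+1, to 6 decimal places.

step 0→1:
  ẍ = (ẋ'−ẋ)/dt = (1.011761007−1.130198632)/0.011629 = -10.184678
  θ̈ = (θ̇'−θ̇)/dt = (-0.217415876−-0.540264173)/0.011629 = 27.762344
  sinθ=0.136545, cosθ=0.990634
  F = (M+m)·ẍ + m·l·cosθ·θ̈ − m·l·sinθ·θ̇² = -14.226346 + 4.049703 − 0.005869 = -10.182512
step 1→2:
  ẍ = (ẋ'−ẋ)/dt = (1.119283966−1.011761007)/0.011629 = 9.246105
  θ̈ = (θ̇'−θ̇)/dt = (-0.440264903−-0.217415876)/0.011629 = -19.163215
  sinθ=0.130319, cosθ=0.991472
  F = (M+m)·ẍ + m·l·cosθ·θ̈ − m·l·sinθ·θ̇² = 12.915311 + -2.797710 − 0.000907 = 10.116694
step 2→3:
  ẍ = (ẋ'−ẋ)/dt = (0.989579959−1.119283966)/0.011629 = -11.153496
  θ̈ = (θ̇'−θ̇)/dt = (-0.092358461−-0.440264903)/0.011629 = 29.917142
  sinθ=0.127811, cosθ=0.991798
  F = (M+m)·ẍ + m·l·cosθ·θ̈ − m·l·sinθ·θ̇² = -15.579627 + 4.369154 − 0.003648 = -11.214121
step 3→4:
  ẍ = (ẋ'−ẋ)/dt = (1.060364469−0.989579959)/0.011629 = 6.086896
  θ̈ = (θ̇'−θ̇)/dt = (-0.228993865−-0.092358461)/0.011629 = -11.749540
  sinθ=0.122732, cosθ=0.992440
  F = (M+m)·ẍ + m·l·cosθ·θ̈ − m·l·sinθ·θ̇² = 8.502407 + -1.717034 − 0.000154 = 6.785219
step 4→5:
  ẍ = (ẋ'−ẋ)/dt = (1.115534799−1.060364469)/0.011629 = 4.744202
  θ̈ = (θ̇'−θ̇)/dt = (-0.328299708−-0.228993865)/0.011629 = -8.539500
  sinθ=0.121666, cosθ=0.992571
  F = (M+m)·ẍ + m·l·cosθ·θ̈ − m·l·sinθ·θ̇² = 6.626882 + -1.248096 − 0.000939 = 5.377847

F_0 = -10.182512 N
F_1 = 10.116694 N
F_2 = -11.214121 N
F_3 = 6.785219 N
F_4 = 5.377847 N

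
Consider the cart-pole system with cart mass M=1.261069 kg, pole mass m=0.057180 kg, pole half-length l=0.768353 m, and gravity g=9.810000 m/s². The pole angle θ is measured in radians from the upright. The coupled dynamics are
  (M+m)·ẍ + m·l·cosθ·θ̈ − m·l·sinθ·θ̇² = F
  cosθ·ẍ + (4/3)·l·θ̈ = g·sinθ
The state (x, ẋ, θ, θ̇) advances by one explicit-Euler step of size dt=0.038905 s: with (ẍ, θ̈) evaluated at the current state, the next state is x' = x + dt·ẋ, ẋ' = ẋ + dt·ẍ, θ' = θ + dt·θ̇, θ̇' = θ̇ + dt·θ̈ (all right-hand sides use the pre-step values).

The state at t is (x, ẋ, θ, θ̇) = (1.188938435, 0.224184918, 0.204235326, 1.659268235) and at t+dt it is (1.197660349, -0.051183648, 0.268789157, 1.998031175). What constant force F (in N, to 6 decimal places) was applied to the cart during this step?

F = -8.980459 N

ẍ = (ẋ'−ẋ)/dt = (-0.051183648−0.224184918)/0.038905 = -7.077974
θ̈ = (θ̇'−θ̇)/dt = (1.998031175−1.659268235)/0.038905 = 8.707440
sinθ=0.202818, cosθ=0.979216
F = (M+m)·ẍ + m·l·cosθ·θ̈ − m·l·sinθ·θ̇² = -9.330532 + 0.374605 − 0.024533 = -8.980459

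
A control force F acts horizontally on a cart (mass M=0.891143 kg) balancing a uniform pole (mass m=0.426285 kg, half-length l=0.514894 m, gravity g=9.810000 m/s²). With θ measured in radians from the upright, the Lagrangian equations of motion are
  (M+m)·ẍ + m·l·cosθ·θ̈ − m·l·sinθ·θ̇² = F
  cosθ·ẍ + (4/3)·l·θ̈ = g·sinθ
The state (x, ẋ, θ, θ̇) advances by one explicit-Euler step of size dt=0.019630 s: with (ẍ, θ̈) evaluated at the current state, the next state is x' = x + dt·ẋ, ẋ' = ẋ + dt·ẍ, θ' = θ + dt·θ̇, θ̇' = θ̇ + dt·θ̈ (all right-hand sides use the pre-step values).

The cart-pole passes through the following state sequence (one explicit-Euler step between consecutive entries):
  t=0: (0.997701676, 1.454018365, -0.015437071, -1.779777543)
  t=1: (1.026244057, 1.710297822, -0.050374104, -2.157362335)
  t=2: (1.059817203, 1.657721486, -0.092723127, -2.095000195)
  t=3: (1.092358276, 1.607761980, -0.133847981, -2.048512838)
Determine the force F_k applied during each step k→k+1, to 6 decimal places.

step 0→1:
  ẍ = (ẋ'−ẋ)/dt = (1.710297822−1.454018365)/0.019630 = 13.055500
  θ̈ = (θ̇'−θ̇)/dt = (-2.157362335−-1.779777543)/0.019630 = -19.235089
  sinθ=-0.015436, cosθ=0.999881
  F = (M+m)·ẍ + m·l·cosθ·θ̈ − m·l·sinθ·θ̇² = 17.199681 + -4.221437 − -0.010732 = 12.988976
step 1→2:
  ẍ = (ẋ'−ẋ)/dt = (1.657721486−1.710297822)/0.019630 = -2.678367
  θ̈ = (θ̇'−θ̇)/dt = (-2.095000195−-2.157362335)/0.019630 = 3.176879
  sinθ=-0.050353, cosθ=0.998731
  F = (M+m)·ẍ + m·l·cosθ·θ̈ − m·l·sinθ·θ̇² = -3.528555 + 0.696414 − -0.051438 = -2.780703
step 2→3:
  ẍ = (ẋ'−ẋ)/dt = (1.607761980−1.657721486)/0.019630 = -2.545059
  θ̈ = (θ̇'−θ̇)/dt = (-2.048512838−-2.095000195)/0.019630 = 2.368179
  sinθ=-0.092590, cosθ=0.995704
  F = (M+m)·ẍ + m·l·cosθ·θ̈ − m·l·sinθ·θ̇² = -3.352932 + 0.517563 − -0.089197 = -2.746172

F_0 = 12.988976 N
F_1 = -2.780703 N
F_2 = -2.746172 N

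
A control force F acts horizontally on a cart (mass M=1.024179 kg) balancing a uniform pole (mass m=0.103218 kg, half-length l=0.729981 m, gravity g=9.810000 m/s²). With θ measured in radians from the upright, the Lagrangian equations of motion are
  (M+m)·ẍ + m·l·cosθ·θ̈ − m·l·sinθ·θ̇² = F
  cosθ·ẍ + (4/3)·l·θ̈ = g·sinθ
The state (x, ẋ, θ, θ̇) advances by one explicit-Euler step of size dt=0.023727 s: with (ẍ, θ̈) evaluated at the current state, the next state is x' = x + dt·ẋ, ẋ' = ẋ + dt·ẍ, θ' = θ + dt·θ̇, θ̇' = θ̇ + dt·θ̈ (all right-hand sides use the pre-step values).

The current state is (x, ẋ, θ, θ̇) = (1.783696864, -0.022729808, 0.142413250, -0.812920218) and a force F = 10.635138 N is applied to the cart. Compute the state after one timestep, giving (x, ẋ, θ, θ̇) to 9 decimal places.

(1.783157554, 0.214993263, 0.123125092, -1.020747556)

sinθ=0.141932345, cosθ=0.989876361
temp = (F + m·l·θ̇²·sinθ)/(M+m) = (10.635138 + 0.007067149)/1.127397 = 9.439625215
θ̈ = (g·sinθ − cosθ·temp)/(l·(4/3 − m·cos²θ/(M+m))) = -8.759107247
ẍ = temp − m·l·θ̈·cosθ/(M+m) = 10.019095164
Euler: x'=1.783696864+0.023727·-0.022729808=1.783157554, ẋ'=-0.022729808+0.023727·10.019095164=0.214993263
       θ'=0.142413250+0.023727·-0.812920218=0.123125092, θ̇'=-0.812920218+0.023727·-8.759107247=-1.020747556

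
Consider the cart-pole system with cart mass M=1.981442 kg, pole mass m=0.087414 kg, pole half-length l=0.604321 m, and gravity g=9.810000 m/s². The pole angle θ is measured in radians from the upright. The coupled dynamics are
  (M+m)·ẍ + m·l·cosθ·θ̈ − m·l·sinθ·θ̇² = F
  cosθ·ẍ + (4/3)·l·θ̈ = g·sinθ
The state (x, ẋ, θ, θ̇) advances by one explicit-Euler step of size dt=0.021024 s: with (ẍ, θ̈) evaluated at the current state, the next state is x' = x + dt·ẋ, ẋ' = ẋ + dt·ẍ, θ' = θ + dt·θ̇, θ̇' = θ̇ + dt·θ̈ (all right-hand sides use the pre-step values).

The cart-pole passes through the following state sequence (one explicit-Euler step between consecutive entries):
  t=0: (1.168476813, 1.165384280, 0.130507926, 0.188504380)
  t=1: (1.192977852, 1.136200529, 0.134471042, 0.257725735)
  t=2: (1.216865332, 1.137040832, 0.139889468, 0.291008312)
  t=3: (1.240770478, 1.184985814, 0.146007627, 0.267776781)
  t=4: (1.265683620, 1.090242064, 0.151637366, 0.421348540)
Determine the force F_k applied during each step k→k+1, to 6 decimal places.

F_0 = -2.699606 N
F_1 = 0.165092 N
F_2 = 4.659575 N
F_3 = -8.941994 N

step 0→1:
  ẍ = (ẋ'−ẋ)/dt = (1.136200529−1.165384280)/0.021024 = -1.388116
  θ̈ = (θ̇'−θ̇)/dt = (0.257725735−0.188504380)/0.021024 = 3.292492
  sinθ=0.130138, cosθ=0.991496
  F = (M+m)·ẍ + m·l·cosθ·θ̈ − m·l·sinθ·θ̇² = -2.871812 + 0.172450 − 0.000244 = -2.699606
step 1→2:
  ẍ = (ẋ'−ẋ)/dt = (1.137040832−1.136200529)/0.021024 = 0.039969
  θ̈ = (θ̇'−θ̇)/dt = (0.291008312−0.257725735)/0.021024 = 1.583075
  sinθ=0.134066, cosθ=0.990972
  F = (M+m)·ẍ + m·l·cosθ·θ̈ − m·l·sinθ·θ̇² = 0.082690 + 0.082873 − 0.000470 = 0.165092
step 2→3:
  ẍ = (ẋ'−ẋ)/dt = (1.184985814−1.137040832)/0.021024 = 2.280488
  θ̈ = (θ̇'−θ̇)/dt = (0.267776781−0.291008312)/0.021024 = -1.105001
  sinθ=0.139434, cosθ=0.990231
  F = (M+m)·ẍ + m·l·cosθ·θ̈ − m·l·sinθ·θ̇² = 4.718001 + -0.057803 − 0.000624 = 4.659575
step 3→4:
  ẍ = (ẋ'−ẋ)/dt = (1.090242064−1.184985814)/0.021024 = -4.506457
  θ̈ = (θ̇'−θ̇)/dt = (0.421348540−0.267776781)/0.021024 = 7.304593
  sinθ=0.145489, cosθ=0.989360
  F = (M+m)·ẍ + m·l·cosθ·θ̈ − m·l·sinθ·θ̇² = -9.323210 + 0.381768 − 0.000551 = -8.941994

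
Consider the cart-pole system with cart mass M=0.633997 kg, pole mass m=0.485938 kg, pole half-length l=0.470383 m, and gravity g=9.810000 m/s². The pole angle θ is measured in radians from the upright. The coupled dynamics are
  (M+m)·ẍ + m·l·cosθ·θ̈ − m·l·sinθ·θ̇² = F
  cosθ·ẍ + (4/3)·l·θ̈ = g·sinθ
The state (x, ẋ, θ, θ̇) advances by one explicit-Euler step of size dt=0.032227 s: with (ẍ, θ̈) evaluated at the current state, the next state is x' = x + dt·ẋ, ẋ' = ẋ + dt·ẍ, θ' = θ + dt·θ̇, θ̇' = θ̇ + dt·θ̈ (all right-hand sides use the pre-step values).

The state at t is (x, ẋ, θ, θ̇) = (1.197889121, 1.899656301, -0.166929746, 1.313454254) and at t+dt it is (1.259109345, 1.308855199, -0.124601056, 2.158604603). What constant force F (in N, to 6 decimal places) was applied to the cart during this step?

ẍ = (ẋ'−ẋ)/dt = (1.308855199−1.899656301)/0.032227 = -18.332488
θ̈ = (θ̇'−θ̇)/dt = (2.158604603−1.313454254)/0.032227 = 26.224915
sinθ=-0.166156, cosθ=0.986100
F = (M+m)·ẍ + m·l·cosθ·θ̈ − m·l·sinθ·θ̇² = -20.531195 + 5.911087 − -0.065521 = -14.554588

F = -14.554588 N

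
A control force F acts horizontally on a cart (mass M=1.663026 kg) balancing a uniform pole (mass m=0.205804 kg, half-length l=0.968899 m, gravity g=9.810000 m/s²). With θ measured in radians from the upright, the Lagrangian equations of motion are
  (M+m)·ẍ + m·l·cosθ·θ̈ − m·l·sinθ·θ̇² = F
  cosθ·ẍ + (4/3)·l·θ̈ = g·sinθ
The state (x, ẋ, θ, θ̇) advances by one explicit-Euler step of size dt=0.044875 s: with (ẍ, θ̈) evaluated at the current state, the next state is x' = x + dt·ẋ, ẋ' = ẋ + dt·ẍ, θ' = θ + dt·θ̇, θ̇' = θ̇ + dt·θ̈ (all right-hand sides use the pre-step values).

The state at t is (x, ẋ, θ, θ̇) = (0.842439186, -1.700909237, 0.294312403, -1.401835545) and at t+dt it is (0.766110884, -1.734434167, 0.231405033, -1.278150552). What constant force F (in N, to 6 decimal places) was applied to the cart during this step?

F = -0.983858 N

ẍ = (ẋ'−ẋ)/dt = (-1.734434167−-1.700909237)/0.044875 = -0.747074
θ̈ = (θ̇'−θ̇)/dt = (-1.278150552−-1.401835545)/0.044875 = 2.756212
sinθ=0.290082, cosθ=0.957002
F = (M+m)·ẍ + m·l·cosθ·θ̈ − m·l·sinθ·θ̇² = -1.396154 + 0.525966 − 0.113670 = -0.983858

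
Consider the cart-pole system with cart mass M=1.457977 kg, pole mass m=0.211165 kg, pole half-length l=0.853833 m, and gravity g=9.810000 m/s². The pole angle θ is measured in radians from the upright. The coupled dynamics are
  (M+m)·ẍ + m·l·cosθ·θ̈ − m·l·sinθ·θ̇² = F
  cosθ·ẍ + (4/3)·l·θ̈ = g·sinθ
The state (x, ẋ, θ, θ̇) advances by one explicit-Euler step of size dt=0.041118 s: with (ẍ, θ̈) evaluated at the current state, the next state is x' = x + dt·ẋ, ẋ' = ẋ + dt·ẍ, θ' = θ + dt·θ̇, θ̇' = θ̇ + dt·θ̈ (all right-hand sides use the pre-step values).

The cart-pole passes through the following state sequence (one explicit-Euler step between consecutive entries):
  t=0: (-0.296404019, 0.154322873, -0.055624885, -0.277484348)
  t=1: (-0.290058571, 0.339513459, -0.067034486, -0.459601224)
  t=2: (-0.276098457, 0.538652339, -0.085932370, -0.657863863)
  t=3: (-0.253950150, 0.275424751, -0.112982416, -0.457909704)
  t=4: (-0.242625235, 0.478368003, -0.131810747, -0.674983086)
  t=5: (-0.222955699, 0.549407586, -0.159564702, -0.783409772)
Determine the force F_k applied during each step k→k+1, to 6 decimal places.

F_0 = 6.721054 N
F_1 = 7.218969 N
F_2 = -9.805200 N
F_3 = 7.296747 N
F_4 = 2.423254 N

step 0→1:
  ẍ = (ẋ'−ẋ)/dt = (0.339513459−0.154322873)/0.041118 = 4.503881
  θ̈ = (θ̇'−θ̇)/dt = (-0.459601224−-0.277484348)/0.041118 = -4.429128
  sinθ=-0.055596, cosθ=0.998453
  F = (M+m)·ẍ + m·l·cosθ·θ̈ − m·l·sinθ·θ̇² = 7.517617 + -0.797335 − -0.000772 = 6.721054
step 1→2:
  ẍ = (ẋ'−ẋ)/dt = (0.538652339−0.339513459)/0.041118 = 4.843107
  θ̈ = (θ̇'−θ̇)/dt = (-0.657863863−-0.459601224)/0.041118 = -4.821797
  sinθ=-0.066984, cosθ=0.997754
  F = (M+m)·ẍ + m·l·cosθ·θ̈ − m·l·sinθ·θ̇² = 8.083834 + -0.867416 − -0.002551 = 7.218969
step 2→3:
  ẍ = (ẋ'−ẋ)/dt = (0.275424751−0.538652339)/0.041118 = -6.401760
  θ̈ = (θ̇'−θ̇)/dt = (-0.457909704−-0.657863863)/0.041118 = 4.862935
  sinθ=-0.085827, cosθ=0.996310
  F = (M+m)·ẍ + m·l·cosθ·θ̈ − m·l·sinθ·θ̇² = -10.685447 + 0.873550 − -0.006697 = -9.805200
step 3→4:
  ẍ = (ẋ'−ẋ)/dt = (0.478368003−0.275424751)/0.041118 = 4.935630
  θ̈ = (θ̇'−θ̇)/dt = (-0.674983086−-0.457909704)/0.041118 = -5.279279
  sinθ=-0.112742, cosθ=0.993624
  F = (M+m)·ẍ + m·l·cosθ·θ̈ − m·l·sinθ·θ̇² = 8.238268 + -0.945783 − -0.004262 = 7.296747
step 4→5:
  ẍ = (ẋ'−ẋ)/dt = (0.549407586−0.478368003)/0.041118 = 1.727700
  θ̈ = (θ̇'−θ̇)/dt = (-0.783409772−-0.674983086)/0.041118 = -2.636964
  sinθ=-0.131429, cosθ=0.991326
  F = (M+m)·ẍ + m·l·cosθ·θ̈ − m·l·sinθ·θ̇² = 2.883777 + -0.471319 − -0.010796 = 2.423254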